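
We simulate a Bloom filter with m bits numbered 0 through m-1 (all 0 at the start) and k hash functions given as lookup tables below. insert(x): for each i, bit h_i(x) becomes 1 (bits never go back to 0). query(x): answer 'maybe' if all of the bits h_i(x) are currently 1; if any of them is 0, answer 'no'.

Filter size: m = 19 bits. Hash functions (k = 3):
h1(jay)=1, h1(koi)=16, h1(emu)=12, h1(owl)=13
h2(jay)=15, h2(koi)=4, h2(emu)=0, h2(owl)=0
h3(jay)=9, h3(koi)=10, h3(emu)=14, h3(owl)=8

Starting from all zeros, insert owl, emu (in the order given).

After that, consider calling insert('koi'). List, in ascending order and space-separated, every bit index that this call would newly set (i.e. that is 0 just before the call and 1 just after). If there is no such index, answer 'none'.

Answer: 4 10 16

Derivation:
Start: bits=0000000000000000000
After insert 'owl': sets bits 0 8 13 -> bits=1000000010000100000
After insert 'emu': sets bits 0 12 14 -> bits=1000000010001110000
insert 'koi' would touch bits 4 10 16; currently bit4=0, bit10=0, bit16=0
Bits that are 0 among those (would change 0->1): 4 10 16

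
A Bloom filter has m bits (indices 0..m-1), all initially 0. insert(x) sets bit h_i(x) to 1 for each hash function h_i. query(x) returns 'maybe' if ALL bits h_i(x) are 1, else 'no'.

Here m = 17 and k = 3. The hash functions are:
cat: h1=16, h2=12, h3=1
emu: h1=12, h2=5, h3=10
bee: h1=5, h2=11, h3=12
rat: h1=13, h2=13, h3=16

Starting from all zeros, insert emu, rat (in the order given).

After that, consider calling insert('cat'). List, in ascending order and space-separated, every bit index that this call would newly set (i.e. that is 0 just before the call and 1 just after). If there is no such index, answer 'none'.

Answer: 1

Derivation:
Start: bits=00000000000000000
After insert 'emu': sets bits 5 10 12 -> bits=00000100001010000
After insert 'rat': sets bits 13 16 -> bits=00000100001011001
insert 'cat' would touch bits 1 12 16; currently bit1=0, bit12=1, bit16=1
Bits that are 0 among those (would change 0->1): 1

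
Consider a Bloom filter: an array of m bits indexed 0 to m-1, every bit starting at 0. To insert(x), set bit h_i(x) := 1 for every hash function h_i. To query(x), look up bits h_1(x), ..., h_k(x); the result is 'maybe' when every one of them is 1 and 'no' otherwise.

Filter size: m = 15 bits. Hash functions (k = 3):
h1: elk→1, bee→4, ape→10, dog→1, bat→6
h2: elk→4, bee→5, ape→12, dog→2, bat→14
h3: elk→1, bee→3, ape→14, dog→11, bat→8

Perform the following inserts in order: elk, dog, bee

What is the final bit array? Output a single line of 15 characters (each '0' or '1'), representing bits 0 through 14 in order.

Start: bits=000000000000000
After insert 'elk': sets bits 1 4 -> bits=010010000000000
After insert 'dog': sets bits 1 2 11 -> bits=011010000001000
After insert 'bee': sets bits 3 4 5 -> bits=011111000001000

Answer: 011111000001000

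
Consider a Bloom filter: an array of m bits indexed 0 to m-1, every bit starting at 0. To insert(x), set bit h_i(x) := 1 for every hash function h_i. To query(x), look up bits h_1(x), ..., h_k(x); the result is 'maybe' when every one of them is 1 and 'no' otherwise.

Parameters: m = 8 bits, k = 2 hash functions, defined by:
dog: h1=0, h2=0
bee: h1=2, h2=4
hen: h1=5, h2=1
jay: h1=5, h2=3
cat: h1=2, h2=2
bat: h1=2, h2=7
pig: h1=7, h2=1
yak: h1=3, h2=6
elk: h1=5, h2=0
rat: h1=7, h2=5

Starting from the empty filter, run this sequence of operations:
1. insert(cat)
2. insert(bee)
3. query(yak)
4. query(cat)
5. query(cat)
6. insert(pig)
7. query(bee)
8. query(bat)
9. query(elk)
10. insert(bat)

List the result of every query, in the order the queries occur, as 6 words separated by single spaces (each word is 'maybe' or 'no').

Start: bits=00000000
Op 1: insert cat -> sets bits 2 -> bits=00100000
Op 2: insert bee -> sets bits 2 4 -> bits=00101000
Op 3: query yak -> checks bit3=0, bit6=0 (has a 0) -> no
Op 4: query cat -> checks bit2=1 (all 1) -> maybe
Op 5: query cat -> checks bit2=1 (all 1) -> maybe
Op 6: insert pig -> sets bits 1 7 -> bits=01101001
Op 7: query bee -> checks bit2=1, bit4=1 (all 1) -> maybe
Op 8: query bat -> checks bit2=1, bit7=1 (all 1) -> maybe
Op 9: query elk -> checks bit0=0, bit5=0 (has a 0) -> no
Op 10: insert bat -> sets bits 2 7 -> bits=01101001
Query results in order: no maybe maybe maybe maybe no

Answer: no maybe maybe maybe maybe no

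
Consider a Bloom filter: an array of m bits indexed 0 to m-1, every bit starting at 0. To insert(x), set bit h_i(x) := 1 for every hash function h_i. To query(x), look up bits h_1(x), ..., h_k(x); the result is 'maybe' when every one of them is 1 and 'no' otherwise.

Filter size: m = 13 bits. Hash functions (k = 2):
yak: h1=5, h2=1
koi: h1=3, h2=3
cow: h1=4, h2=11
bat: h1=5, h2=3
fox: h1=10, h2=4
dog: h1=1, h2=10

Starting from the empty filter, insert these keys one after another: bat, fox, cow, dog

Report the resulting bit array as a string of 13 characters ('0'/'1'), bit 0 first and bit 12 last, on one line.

Start: bits=0000000000000
After insert 'bat': sets bits 3 5 -> bits=0001010000000
After insert 'fox': sets bits 4 10 -> bits=0001110000100
After insert 'cow': sets bits 4 11 -> bits=0001110000110
After insert 'dog': sets bits 1 10 -> bits=0101110000110

Answer: 0101110000110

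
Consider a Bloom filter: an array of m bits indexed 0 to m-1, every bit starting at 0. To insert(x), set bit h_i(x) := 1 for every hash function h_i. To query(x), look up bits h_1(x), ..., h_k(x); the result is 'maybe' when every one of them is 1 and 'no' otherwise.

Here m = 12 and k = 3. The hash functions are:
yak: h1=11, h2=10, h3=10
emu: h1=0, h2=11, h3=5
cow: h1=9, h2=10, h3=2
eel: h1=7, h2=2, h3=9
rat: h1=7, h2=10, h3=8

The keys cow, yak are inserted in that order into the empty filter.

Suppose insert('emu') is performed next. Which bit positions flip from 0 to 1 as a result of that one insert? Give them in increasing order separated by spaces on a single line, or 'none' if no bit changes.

Answer: 0 5

Derivation:
Start: bits=000000000000
After insert 'cow': sets bits 2 9 10 -> bits=001000000110
After insert 'yak': sets bits 10 11 -> bits=001000000111
insert 'emu' would touch bits 0 5 11; currently bit0=0, bit5=0, bit11=1
Bits that are 0 among those (would change 0->1): 0 5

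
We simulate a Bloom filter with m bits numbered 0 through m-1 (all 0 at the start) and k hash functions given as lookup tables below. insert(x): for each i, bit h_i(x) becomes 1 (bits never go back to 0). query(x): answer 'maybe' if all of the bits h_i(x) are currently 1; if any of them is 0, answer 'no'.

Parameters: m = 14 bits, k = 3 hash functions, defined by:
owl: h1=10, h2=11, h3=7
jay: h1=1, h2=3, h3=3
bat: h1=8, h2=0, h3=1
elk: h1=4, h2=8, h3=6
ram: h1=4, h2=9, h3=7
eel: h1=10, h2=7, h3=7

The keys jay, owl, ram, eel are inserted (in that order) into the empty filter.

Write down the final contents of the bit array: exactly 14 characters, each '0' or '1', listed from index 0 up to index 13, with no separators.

Start: bits=00000000000000
After insert 'jay': sets bits 1 3 -> bits=01010000000000
After insert 'owl': sets bits 7 10 11 -> bits=01010001001100
After insert 'ram': sets bits 4 7 9 -> bits=01011001011100
After insert 'eel': sets bits 7 10 -> bits=01011001011100

Answer: 01011001011100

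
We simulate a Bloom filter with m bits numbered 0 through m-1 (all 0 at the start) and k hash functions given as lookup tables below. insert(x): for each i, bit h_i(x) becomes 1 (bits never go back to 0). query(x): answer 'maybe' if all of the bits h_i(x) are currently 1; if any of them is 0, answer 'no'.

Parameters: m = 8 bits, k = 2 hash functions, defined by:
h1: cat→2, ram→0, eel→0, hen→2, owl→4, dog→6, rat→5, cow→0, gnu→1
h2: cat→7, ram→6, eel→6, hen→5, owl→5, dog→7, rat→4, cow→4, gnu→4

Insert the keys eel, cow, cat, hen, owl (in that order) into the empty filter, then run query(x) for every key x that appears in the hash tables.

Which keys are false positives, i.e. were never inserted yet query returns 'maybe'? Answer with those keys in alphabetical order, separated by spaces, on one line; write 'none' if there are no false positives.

Answer: dog ram rat

Derivation:
Start: bits=00000000
After insert 'eel': sets bits 0 6 -> bits=10000010
After insert 'cow': sets bits 0 4 -> bits=10001010
After insert 'cat': sets bits 2 7 -> bits=10101011
After insert 'hen': sets bits 2 5 -> bits=10101111
After insert 'owl': sets bits 4 5 -> bits=10101111
Not inserted: dog gnu ram rat — query each against bits=10101111:
query dog: checks bit6=1, bit7=1 (all 1) -> maybe => FALSE POSITIVE
query gnu: checks bit1=0, bit4=1 (has a 0) -> no => not a false positive
query ram: checks bit0=1, bit6=1 (all 1) -> maybe => FALSE POSITIVE
query rat: checks bit4=1, bit5=1 (all 1) -> maybe => FALSE POSITIVE
False positives (alphabetical): dog ram rat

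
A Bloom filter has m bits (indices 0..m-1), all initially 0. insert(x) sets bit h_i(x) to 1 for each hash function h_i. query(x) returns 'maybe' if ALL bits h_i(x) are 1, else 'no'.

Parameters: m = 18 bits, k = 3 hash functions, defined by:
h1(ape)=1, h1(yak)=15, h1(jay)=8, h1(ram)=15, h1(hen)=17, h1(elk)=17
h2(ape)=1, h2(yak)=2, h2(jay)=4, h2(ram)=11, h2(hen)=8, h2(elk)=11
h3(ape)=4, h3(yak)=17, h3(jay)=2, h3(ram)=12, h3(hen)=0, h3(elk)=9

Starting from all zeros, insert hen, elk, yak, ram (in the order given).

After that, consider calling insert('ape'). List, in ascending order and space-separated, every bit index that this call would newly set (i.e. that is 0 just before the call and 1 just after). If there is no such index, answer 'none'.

Answer: 1 4

Derivation:
Start: bits=000000000000000000
After insert 'hen': sets bits 0 8 17 -> bits=100000001000000001
After insert 'elk': sets bits 9 11 17 -> bits=100000001101000001
After insert 'yak': sets bits 2 15 17 -> bits=101000001101000101
After insert 'ram': sets bits 11 12 15 -> bits=101000001101100101
insert 'ape' would touch bits 1 4; currently bit1=0, bit4=0
Bits that are 0 among those (would change 0->1): 1 4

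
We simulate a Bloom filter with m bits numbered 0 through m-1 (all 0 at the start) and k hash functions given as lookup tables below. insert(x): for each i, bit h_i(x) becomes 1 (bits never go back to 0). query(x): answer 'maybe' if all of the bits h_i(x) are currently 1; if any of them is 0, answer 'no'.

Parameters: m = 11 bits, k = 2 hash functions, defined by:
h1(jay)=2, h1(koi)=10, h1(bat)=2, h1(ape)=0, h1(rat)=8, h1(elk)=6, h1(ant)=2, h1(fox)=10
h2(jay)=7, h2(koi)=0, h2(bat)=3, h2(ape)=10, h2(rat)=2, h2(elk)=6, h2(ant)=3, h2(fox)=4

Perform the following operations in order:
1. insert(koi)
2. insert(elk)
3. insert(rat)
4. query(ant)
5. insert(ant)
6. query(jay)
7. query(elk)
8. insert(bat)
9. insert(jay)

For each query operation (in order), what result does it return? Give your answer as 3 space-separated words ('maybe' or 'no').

Start: bits=00000000000
Op 1: insert koi -> sets bits 0 10 -> bits=10000000001
Op 2: insert elk -> sets bits 6 -> bits=10000010001
Op 3: insert rat -> sets bits 2 8 -> bits=10100010101
Op 4: query ant -> checks bit2=1, bit3=0 (has a 0) -> no
Op 5: insert ant -> sets bits 2 3 -> bits=10110010101
Op 6: query jay -> checks bit2=1, bit7=0 (has a 0) -> no
Op 7: query elk -> checks bit6=1 (all 1) -> maybe
Op 8: insert bat -> sets bits 2 3 -> bits=10110010101
Op 9: insert jay -> sets bits 2 7 -> bits=10110011101
Query results in order: no no maybe

Answer: no no maybe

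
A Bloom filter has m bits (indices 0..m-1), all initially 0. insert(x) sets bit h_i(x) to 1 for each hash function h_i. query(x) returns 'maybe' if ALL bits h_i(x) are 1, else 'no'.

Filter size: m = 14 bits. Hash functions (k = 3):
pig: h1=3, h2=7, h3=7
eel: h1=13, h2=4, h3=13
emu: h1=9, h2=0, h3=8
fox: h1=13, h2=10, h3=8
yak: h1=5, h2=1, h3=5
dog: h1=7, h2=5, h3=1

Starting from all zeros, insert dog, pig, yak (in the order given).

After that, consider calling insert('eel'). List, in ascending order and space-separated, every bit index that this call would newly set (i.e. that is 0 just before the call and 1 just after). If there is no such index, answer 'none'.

Start: bits=00000000000000
After insert 'dog': sets bits 1 5 7 -> bits=01000101000000
After insert 'pig': sets bits 3 7 -> bits=01010101000000
After insert 'yak': sets bits 1 5 -> bits=01010101000000
insert 'eel' would touch bits 4 13; currently bit4=0, bit13=0
Bits that are 0 among those (would change 0->1): 4 13

Answer: 4 13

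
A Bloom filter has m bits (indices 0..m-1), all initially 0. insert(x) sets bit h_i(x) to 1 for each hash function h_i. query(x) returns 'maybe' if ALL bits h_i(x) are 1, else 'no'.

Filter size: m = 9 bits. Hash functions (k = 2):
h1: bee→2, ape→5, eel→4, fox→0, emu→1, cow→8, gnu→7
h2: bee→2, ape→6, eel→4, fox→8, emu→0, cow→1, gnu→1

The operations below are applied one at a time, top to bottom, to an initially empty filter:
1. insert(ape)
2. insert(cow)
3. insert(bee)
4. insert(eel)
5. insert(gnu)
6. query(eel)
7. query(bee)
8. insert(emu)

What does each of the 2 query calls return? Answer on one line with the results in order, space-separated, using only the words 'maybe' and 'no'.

Start: bits=000000000
Op 1: insert ape -> sets bits 5 6 -> bits=000001100
Op 2: insert cow -> sets bits 1 8 -> bits=010001101
Op 3: insert bee -> sets bits 2 -> bits=011001101
Op 4: insert eel -> sets bits 4 -> bits=011011101
Op 5: insert gnu -> sets bits 1 7 -> bits=011011111
Op 6: query eel -> checks bit4=1 (all 1) -> maybe
Op 7: query bee -> checks bit2=1 (all 1) -> maybe
Op 8: insert emu -> sets bits 0 1 -> bits=111011111
Query results in order: maybe maybe

Answer: maybe maybe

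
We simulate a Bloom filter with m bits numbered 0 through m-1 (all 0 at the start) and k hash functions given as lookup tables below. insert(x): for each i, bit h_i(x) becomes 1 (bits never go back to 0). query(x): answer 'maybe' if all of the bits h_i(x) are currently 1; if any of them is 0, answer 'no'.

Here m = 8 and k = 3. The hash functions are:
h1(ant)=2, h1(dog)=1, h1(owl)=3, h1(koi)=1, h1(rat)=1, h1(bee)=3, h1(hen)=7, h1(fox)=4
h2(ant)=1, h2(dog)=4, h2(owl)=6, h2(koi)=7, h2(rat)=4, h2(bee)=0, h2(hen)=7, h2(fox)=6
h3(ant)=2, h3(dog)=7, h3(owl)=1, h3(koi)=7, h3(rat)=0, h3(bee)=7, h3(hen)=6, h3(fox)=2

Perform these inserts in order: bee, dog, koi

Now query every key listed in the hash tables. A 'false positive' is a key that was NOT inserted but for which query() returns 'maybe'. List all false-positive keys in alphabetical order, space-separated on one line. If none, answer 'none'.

Answer: rat

Derivation:
Start: bits=00000000
After insert 'bee': sets bits 0 3 7 -> bits=10010001
After insert 'dog': sets bits 1 4 7 -> bits=11011001
After insert 'koi': sets bits 1 7 -> bits=11011001
Not inserted: ant fox hen owl rat — query each against bits=11011001:
query ant: checks bit1=1, bit2=0 (has a 0) -> no => not a false positive
query fox: checks bit2=0, bit4=1, bit6=0 (has a 0) -> no => not a false positive
query hen: checks bit6=0, bit7=1 (has a 0) -> no => not a false positive
query owl: checks bit1=1, bit3=1, bit6=0 (has a 0) -> no => not a false positive
query rat: checks bit0=1, bit1=1, bit4=1 (all 1) -> maybe => FALSE POSITIVE
False positives (alphabetical): rat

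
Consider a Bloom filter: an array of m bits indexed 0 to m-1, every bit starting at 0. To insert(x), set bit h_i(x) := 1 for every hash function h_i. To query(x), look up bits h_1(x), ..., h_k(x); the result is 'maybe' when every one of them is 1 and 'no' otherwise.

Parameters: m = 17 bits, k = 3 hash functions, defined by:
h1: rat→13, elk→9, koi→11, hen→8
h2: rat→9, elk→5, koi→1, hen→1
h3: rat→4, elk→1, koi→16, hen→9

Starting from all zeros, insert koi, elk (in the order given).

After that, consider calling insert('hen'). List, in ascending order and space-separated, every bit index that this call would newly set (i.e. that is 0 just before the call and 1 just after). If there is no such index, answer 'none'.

Start: bits=00000000000000000
After insert 'koi': sets bits 1 11 16 -> bits=01000000000100001
After insert 'elk': sets bits 1 5 9 -> bits=01000100010100001
insert 'hen' would touch bits 1 8 9; currently bit1=1, bit8=0, bit9=1
Bits that are 0 among those (would change 0->1): 8

Answer: 8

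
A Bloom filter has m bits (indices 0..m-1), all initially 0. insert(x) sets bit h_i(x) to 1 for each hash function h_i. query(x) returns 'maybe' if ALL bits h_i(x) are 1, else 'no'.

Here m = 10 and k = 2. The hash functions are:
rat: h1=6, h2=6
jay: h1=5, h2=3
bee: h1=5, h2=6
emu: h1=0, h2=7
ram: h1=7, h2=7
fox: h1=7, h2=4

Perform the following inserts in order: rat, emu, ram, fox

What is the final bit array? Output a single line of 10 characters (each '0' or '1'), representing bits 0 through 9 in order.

Start: bits=0000000000
After insert 'rat': sets bits 6 -> bits=0000001000
After insert 'emu': sets bits 0 7 -> bits=1000001100
After insert 'ram': sets bits 7 -> bits=1000001100
After insert 'fox': sets bits 4 7 -> bits=1000101100

Answer: 1000101100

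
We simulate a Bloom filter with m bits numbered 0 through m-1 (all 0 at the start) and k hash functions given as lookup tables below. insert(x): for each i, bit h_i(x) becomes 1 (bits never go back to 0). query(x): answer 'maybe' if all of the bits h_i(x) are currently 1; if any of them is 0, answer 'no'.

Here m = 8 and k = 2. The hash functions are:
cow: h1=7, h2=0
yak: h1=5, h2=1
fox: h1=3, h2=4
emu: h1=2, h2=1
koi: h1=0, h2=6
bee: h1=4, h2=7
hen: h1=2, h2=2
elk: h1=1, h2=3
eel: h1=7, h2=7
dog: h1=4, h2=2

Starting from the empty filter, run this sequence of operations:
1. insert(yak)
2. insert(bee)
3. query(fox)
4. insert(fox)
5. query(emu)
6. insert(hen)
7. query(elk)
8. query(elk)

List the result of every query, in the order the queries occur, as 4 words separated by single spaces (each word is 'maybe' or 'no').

Answer: no no maybe maybe

Derivation:
Start: bits=00000000
Op 1: insert yak -> sets bits 1 5 -> bits=01000100
Op 2: insert bee -> sets bits 4 7 -> bits=01001101
Op 3: query fox -> checks bit3=0, bit4=1 (has a 0) -> no
Op 4: insert fox -> sets bits 3 4 -> bits=01011101
Op 5: query emu -> checks bit1=1, bit2=0 (has a 0) -> no
Op 6: insert hen -> sets bits 2 -> bits=01111101
Op 7: query elk -> checks bit1=1, bit3=1 (all 1) -> maybe
Op 8: query elk -> checks bit1=1, bit3=1 (all 1) -> maybe
Query results in order: no no maybe maybe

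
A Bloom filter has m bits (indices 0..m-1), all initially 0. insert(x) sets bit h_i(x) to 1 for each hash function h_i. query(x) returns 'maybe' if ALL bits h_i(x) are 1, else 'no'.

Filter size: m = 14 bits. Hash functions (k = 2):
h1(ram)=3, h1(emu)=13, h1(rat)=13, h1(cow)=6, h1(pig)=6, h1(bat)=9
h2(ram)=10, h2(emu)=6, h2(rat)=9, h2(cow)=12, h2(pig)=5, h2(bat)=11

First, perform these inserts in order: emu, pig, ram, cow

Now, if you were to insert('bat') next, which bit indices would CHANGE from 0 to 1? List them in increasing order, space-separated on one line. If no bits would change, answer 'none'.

Answer: 9 11

Derivation:
Start: bits=00000000000000
After insert 'emu': sets bits 6 13 -> bits=00000010000001
After insert 'pig': sets bits 5 6 -> bits=00000110000001
After insert 'ram': sets bits 3 10 -> bits=00010110001001
After insert 'cow': sets bits 6 12 -> bits=00010110001011
insert 'bat' would touch bits 9 11; currently bit9=0, bit11=0
Bits that are 0 among those (would change 0->1): 9 11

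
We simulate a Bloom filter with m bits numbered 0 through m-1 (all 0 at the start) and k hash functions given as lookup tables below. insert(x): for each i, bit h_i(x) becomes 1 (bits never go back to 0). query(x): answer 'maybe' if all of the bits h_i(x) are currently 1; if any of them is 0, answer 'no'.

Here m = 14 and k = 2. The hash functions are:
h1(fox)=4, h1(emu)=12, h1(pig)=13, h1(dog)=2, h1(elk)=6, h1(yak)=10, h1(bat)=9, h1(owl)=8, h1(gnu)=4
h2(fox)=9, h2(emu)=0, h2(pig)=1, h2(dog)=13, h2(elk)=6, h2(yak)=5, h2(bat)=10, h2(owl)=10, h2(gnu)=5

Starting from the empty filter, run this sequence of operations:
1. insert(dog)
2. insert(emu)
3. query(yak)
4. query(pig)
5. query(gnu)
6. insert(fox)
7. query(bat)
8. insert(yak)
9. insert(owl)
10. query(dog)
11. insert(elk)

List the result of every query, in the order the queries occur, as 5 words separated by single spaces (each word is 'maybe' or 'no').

Answer: no no no no maybe

Derivation:
Start: bits=00000000000000
Op 1: insert dog -> sets bits 2 13 -> bits=00100000000001
Op 2: insert emu -> sets bits 0 12 -> bits=10100000000011
Op 3: query yak -> checks bit5=0, bit10=0 (has a 0) -> no
Op 4: query pig -> checks bit1=0, bit13=1 (has a 0) -> no
Op 5: query gnu -> checks bit4=0, bit5=0 (has a 0) -> no
Op 6: insert fox -> sets bits 4 9 -> bits=10101000010011
Op 7: query bat -> checks bit9=1, bit10=0 (has a 0) -> no
Op 8: insert yak -> sets bits 5 10 -> bits=10101100011011
Op 9: insert owl -> sets bits 8 10 -> bits=10101100111011
Op 10: query dog -> checks bit2=1, bit13=1 (all 1) -> maybe
Op 11: insert elk -> sets bits 6 -> bits=10101110111011
Query results in order: no no no no maybe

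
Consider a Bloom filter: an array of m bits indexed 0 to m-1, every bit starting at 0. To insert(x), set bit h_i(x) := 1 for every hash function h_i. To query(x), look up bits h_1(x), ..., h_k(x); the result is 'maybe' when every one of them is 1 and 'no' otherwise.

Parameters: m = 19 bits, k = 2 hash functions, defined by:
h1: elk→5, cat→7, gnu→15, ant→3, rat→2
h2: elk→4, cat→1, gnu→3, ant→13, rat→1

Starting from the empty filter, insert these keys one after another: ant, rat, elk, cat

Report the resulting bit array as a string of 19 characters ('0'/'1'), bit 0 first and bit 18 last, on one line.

Start: bits=0000000000000000000
After insert 'ant': sets bits 3 13 -> bits=0001000000000100000
After insert 'rat': sets bits 1 2 -> bits=0111000000000100000
After insert 'elk': sets bits 4 5 -> bits=0111110000000100000
After insert 'cat': sets bits 1 7 -> bits=0111110100000100000

Answer: 0111110100000100000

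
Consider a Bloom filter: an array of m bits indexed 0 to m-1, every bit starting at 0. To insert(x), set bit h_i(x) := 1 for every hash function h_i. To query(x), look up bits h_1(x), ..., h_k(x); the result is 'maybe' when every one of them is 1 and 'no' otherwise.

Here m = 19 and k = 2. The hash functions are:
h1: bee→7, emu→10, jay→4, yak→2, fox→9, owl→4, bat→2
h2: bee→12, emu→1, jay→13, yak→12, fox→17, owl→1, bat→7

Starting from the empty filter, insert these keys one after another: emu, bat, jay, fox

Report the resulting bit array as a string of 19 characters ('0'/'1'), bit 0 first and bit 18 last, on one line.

Start: bits=0000000000000000000
After insert 'emu': sets bits 1 10 -> bits=0100000000100000000
After insert 'bat': sets bits 2 7 -> bits=0110000100100000000
After insert 'jay': sets bits 4 13 -> bits=0110100100100100000
After insert 'fox': sets bits 9 17 -> bits=0110100101100100010

Answer: 0110100101100100010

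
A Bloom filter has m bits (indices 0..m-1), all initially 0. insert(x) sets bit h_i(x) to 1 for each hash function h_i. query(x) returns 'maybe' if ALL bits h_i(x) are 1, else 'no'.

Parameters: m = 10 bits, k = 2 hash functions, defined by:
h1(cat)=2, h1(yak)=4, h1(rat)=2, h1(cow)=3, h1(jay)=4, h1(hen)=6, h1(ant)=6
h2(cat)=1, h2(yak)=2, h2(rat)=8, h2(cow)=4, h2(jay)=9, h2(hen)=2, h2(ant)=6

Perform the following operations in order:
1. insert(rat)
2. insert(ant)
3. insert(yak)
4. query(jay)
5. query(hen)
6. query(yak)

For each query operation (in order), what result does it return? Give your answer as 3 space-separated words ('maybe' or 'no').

Answer: no maybe maybe

Derivation:
Start: bits=0000000000
Op 1: insert rat -> sets bits 2 8 -> bits=0010000010
Op 2: insert ant -> sets bits 6 -> bits=0010001010
Op 3: insert yak -> sets bits 2 4 -> bits=0010101010
Op 4: query jay -> checks bit4=1, bit9=0 (has a 0) -> no
Op 5: query hen -> checks bit2=1, bit6=1 (all 1) -> maybe
Op 6: query yak -> checks bit2=1, bit4=1 (all 1) -> maybe
Query results in order: no maybe maybe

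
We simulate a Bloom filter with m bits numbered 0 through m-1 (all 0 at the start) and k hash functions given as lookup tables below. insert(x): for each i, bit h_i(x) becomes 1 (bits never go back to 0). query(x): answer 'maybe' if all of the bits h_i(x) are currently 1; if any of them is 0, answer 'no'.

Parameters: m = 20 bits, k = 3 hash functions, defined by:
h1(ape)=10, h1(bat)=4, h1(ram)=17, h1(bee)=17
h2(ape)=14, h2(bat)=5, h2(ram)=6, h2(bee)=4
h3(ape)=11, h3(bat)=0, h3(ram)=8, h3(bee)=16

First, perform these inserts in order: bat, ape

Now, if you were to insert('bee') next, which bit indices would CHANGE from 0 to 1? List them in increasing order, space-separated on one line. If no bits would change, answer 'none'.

Start: bits=00000000000000000000
After insert 'bat': sets bits 0 4 5 -> bits=10001100000000000000
After insert 'ape': sets bits 10 11 14 -> bits=10001100001100100000
insert 'bee' would touch bits 4 16 17; currently bit4=1, bit16=0, bit17=0
Bits that are 0 among those (would change 0->1): 16 17

Answer: 16 17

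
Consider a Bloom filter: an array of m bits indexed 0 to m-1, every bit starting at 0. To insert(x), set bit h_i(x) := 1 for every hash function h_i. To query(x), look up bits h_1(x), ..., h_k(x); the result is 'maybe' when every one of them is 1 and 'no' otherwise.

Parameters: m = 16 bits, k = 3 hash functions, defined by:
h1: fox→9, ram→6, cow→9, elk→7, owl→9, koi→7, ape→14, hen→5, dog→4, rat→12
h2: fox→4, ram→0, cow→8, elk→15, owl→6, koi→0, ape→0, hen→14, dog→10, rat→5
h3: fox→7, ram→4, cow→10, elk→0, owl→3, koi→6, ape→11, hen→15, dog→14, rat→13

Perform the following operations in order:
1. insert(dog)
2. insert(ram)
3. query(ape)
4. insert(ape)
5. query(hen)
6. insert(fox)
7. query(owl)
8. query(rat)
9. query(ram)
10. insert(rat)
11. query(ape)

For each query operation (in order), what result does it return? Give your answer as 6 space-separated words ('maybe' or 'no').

Answer: no no no no maybe maybe

Derivation:
Start: bits=0000000000000000
Op 1: insert dog -> sets bits 4 10 14 -> bits=0000100000100010
Op 2: insert ram -> sets bits 0 4 6 -> bits=1000101000100010
Op 3: query ape -> checks bit0=1, bit11=0, bit14=1 (has a 0) -> no
Op 4: insert ape -> sets bits 0 11 14 -> bits=1000101000110010
Op 5: query hen -> checks bit5=0, bit14=1, bit15=0 (has a 0) -> no
Op 6: insert fox -> sets bits 4 7 9 -> bits=1000101101110010
Op 7: query owl -> checks bit3=0, bit6=1, bit9=1 (has a 0) -> no
Op 8: query rat -> checks bit5=0, bit12=0, bit13=0 (has a 0) -> no
Op 9: query ram -> checks bit0=1, bit4=1, bit6=1 (all 1) -> maybe
Op 10: insert rat -> sets bits 5 12 13 -> bits=1000111101111110
Op 11: query ape -> checks bit0=1, bit11=1, bit14=1 (all 1) -> maybe
Query results in order: no no no no maybe maybe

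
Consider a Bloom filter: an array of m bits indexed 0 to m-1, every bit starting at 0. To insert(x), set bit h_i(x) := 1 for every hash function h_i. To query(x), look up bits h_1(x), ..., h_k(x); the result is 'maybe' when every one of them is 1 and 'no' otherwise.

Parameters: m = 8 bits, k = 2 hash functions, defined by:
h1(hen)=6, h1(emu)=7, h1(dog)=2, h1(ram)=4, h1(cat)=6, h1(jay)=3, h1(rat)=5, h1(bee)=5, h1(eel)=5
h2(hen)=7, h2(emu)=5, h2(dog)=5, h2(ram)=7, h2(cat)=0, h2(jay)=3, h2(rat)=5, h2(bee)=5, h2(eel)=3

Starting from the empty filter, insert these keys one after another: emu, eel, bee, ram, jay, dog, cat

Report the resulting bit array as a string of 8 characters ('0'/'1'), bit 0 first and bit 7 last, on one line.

Answer: 10111111

Derivation:
Start: bits=00000000
After insert 'emu': sets bits 5 7 -> bits=00000101
After insert 'eel': sets bits 3 5 -> bits=00010101
After insert 'bee': sets bits 5 -> bits=00010101
After insert 'ram': sets bits 4 7 -> bits=00011101
After insert 'jay': sets bits 3 -> bits=00011101
After insert 'dog': sets bits 2 5 -> bits=00111101
After insert 'cat': sets bits 0 6 -> bits=10111111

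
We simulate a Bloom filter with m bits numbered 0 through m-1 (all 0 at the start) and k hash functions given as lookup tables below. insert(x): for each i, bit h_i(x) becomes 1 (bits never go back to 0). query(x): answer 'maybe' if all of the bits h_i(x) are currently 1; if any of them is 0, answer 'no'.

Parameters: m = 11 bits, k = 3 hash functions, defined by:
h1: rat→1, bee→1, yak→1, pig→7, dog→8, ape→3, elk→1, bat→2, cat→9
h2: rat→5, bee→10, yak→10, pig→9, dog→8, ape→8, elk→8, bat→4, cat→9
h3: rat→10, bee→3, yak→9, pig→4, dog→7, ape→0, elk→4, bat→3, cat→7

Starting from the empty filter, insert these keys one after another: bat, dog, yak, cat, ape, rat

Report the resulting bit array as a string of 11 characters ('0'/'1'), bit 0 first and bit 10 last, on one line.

Answer: 11111101111

Derivation:
Start: bits=00000000000
After insert 'bat': sets bits 2 3 4 -> bits=00111000000
After insert 'dog': sets bits 7 8 -> bits=00111001100
After insert 'yak': sets bits 1 9 10 -> bits=01111001111
After insert 'cat': sets bits 7 9 -> bits=01111001111
After insert 'ape': sets bits 0 3 8 -> bits=11111001111
After insert 'rat': sets bits 1 5 10 -> bits=11111101111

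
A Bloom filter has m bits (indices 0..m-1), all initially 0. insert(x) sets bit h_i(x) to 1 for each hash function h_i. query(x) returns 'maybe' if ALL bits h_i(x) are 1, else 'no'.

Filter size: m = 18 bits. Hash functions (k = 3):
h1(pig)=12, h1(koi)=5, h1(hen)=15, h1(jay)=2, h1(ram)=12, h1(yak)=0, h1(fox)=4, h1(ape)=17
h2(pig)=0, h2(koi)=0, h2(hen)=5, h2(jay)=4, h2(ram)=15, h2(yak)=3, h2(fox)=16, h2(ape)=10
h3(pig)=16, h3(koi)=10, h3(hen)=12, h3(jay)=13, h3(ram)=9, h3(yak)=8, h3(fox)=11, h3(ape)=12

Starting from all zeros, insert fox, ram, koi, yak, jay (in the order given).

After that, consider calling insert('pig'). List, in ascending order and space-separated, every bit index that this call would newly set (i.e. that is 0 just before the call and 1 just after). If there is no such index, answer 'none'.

Start: bits=000000000000000000
After insert 'fox': sets bits 4 11 16 -> bits=000010000001000010
After insert 'ram': sets bits 9 12 15 -> bits=000010000101100110
After insert 'koi': sets bits 0 5 10 -> bits=100011000111100110
After insert 'yak': sets bits 0 3 8 -> bits=100111001111100110
After insert 'jay': sets bits 2 4 13 -> bits=101111001111110110
insert 'pig' would touch bits 0 12 16; currently bit0=1, bit12=1, bit16=1
Bits that are 0 among those (would change 0->1): none

Answer: none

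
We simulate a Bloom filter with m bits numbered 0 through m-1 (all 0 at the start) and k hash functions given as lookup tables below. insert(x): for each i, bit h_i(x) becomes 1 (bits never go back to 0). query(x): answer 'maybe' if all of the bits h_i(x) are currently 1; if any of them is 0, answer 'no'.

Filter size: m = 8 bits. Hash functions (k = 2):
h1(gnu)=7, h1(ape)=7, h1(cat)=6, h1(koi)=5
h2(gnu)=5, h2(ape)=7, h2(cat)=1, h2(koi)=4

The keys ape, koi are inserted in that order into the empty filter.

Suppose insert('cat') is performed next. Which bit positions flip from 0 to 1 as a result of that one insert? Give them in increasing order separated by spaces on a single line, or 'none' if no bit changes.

Start: bits=00000000
After insert 'ape': sets bits 7 -> bits=00000001
After insert 'koi': sets bits 4 5 -> bits=00001101
insert 'cat' would touch bits 1 6; currently bit1=0, bit6=0
Bits that are 0 among those (would change 0->1): 1 6

Answer: 1 6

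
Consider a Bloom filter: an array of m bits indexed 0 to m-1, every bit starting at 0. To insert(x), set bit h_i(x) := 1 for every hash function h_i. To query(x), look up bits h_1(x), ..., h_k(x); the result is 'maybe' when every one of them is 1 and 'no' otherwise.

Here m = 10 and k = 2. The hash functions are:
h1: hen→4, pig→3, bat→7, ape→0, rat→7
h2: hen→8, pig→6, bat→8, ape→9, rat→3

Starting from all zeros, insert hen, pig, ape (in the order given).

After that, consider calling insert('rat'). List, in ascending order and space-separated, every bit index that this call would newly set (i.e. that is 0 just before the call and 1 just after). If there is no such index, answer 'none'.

Start: bits=0000000000
After insert 'hen': sets bits 4 8 -> bits=0000100010
After insert 'pig': sets bits 3 6 -> bits=0001101010
After insert 'ape': sets bits 0 9 -> bits=1001101011
insert 'rat' would touch bits 3 7; currently bit3=1, bit7=0
Bits that are 0 among those (would change 0->1): 7

Answer: 7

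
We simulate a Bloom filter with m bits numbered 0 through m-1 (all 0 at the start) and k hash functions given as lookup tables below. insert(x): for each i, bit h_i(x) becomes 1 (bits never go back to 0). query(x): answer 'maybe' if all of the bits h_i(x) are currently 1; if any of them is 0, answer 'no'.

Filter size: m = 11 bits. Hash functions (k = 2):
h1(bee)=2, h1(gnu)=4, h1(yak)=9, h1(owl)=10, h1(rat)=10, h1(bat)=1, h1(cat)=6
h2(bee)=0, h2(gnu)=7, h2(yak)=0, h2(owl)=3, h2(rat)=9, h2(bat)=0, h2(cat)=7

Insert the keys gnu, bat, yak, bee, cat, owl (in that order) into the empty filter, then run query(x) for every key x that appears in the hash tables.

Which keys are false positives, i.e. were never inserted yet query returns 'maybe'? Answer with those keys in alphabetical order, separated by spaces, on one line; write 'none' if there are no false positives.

Start: bits=00000000000
After insert 'gnu': sets bits 4 7 -> bits=00001001000
After insert 'bat': sets bits 0 1 -> bits=11001001000
After insert 'yak': sets bits 0 9 -> bits=11001001010
After insert 'bee': sets bits 0 2 -> bits=11101001010
After insert 'cat': sets bits 6 7 -> bits=11101011010
After insert 'owl': sets bits 3 10 -> bits=11111011011
Not inserted: rat — query each against bits=11111011011:
query rat: checks bit9=1, bit10=1 (all 1) -> maybe => FALSE POSITIVE
False positives (alphabetical): rat

Answer: rat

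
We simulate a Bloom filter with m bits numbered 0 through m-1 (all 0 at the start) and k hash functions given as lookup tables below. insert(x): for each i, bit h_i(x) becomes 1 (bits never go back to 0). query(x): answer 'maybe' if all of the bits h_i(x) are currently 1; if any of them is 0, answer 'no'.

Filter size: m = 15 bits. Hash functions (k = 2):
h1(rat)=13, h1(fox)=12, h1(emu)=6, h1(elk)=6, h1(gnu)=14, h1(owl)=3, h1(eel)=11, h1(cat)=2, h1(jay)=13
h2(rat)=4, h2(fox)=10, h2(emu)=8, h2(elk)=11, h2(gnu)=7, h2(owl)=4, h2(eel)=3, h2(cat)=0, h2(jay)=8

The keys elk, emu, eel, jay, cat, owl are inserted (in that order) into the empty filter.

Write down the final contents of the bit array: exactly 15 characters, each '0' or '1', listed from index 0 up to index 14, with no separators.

Start: bits=000000000000000
After insert 'elk': sets bits 6 11 -> bits=000000100001000
After insert 'emu': sets bits 6 8 -> bits=000000101001000
After insert 'eel': sets bits 3 11 -> bits=000100101001000
After insert 'jay': sets bits 8 13 -> bits=000100101001010
After insert 'cat': sets bits 0 2 -> bits=101100101001010
After insert 'owl': sets bits 3 4 -> bits=101110101001010

Answer: 101110101001010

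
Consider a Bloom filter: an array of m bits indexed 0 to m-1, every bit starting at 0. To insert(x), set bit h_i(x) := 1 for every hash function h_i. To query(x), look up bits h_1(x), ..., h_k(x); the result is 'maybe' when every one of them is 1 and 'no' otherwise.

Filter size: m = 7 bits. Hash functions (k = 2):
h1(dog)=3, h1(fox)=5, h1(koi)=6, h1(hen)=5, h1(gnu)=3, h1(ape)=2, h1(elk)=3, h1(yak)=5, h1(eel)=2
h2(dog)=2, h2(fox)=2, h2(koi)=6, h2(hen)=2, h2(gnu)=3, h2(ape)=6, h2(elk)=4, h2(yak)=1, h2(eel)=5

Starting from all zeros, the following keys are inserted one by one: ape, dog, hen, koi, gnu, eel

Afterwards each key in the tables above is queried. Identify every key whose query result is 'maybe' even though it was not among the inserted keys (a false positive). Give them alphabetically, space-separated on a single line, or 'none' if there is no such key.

Start: bits=0000000
After insert 'ape': sets bits 2 6 -> bits=0010001
After insert 'dog': sets bits 2 3 -> bits=0011001
After insert 'hen': sets bits 2 5 -> bits=0011011
After insert 'koi': sets bits 6 -> bits=0011011
After insert 'gnu': sets bits 3 -> bits=0011011
After insert 'eel': sets bits 2 5 -> bits=0011011
Not inserted: elk fox yak — query each against bits=0011011:
query elk: checks bit3=1, bit4=0 (has a 0) -> no => not a false positive
query fox: checks bit2=1, bit5=1 (all 1) -> maybe => FALSE POSITIVE
query yak: checks bit1=0, bit5=1 (has a 0) -> no => not a false positive
False positives (alphabetical): fox

Answer: fox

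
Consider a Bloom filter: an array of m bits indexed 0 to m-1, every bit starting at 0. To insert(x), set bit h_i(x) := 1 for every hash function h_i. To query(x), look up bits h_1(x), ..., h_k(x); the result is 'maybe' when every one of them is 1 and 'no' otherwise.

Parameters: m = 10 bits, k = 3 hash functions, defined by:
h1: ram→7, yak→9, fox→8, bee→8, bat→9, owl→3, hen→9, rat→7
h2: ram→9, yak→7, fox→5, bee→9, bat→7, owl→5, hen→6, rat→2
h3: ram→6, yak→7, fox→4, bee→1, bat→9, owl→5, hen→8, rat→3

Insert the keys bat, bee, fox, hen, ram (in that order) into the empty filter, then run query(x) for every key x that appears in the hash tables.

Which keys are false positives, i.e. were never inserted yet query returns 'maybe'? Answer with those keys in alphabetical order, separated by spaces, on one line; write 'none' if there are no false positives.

Start: bits=0000000000
After insert 'bat': sets bits 7 9 -> bits=0000000101
After insert 'bee': sets bits 1 8 9 -> bits=0100000111
After insert 'fox': sets bits 4 5 8 -> bits=0100110111
After insert 'hen': sets bits 6 8 9 -> bits=0100111111
After insert 'ram': sets bits 6 7 9 -> bits=0100111111
Not inserted: owl rat yak — query each against bits=0100111111:
query owl: checks bit3=0, bit5=1 (has a 0) -> no => not a false positive
query rat: checks bit2=0, bit3=0, bit7=1 (has a 0) -> no => not a false positive
query yak: checks bit7=1, bit9=1 (all 1) -> maybe => FALSE POSITIVE
False positives (alphabetical): yak

Answer: yak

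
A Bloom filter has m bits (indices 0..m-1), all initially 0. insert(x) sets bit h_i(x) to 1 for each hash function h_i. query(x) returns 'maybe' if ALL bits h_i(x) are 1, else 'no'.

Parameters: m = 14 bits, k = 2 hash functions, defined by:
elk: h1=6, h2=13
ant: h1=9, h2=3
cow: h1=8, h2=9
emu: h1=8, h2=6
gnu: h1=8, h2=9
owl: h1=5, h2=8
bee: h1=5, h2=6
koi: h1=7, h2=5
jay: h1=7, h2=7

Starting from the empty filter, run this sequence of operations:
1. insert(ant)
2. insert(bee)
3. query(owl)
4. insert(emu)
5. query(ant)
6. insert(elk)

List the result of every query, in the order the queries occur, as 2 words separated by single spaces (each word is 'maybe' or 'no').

Start: bits=00000000000000
Op 1: insert ant -> sets bits 3 9 -> bits=00010000010000
Op 2: insert bee -> sets bits 5 6 -> bits=00010110010000
Op 3: query owl -> checks bit5=1, bit8=0 (has a 0) -> no
Op 4: insert emu -> sets bits 6 8 -> bits=00010110110000
Op 5: query ant -> checks bit3=1, bit9=1 (all 1) -> maybe
Op 6: insert elk -> sets bits 6 13 -> bits=00010110110001
Query results in order: no maybe

Answer: no maybe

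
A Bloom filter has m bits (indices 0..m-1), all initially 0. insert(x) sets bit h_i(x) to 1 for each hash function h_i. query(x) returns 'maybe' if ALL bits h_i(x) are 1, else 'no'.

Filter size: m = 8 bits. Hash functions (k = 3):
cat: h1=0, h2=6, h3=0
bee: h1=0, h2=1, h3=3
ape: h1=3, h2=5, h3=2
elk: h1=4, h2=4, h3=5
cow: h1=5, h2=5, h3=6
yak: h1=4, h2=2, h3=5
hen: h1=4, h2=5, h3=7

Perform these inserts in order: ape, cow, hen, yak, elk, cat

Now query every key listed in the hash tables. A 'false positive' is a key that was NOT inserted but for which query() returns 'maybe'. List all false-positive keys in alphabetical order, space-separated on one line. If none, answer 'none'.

Start: bits=00000000
After insert 'ape': sets bits 2 3 5 -> bits=00110100
After insert 'cow': sets bits 5 6 -> bits=00110110
After insert 'hen': sets bits 4 5 7 -> bits=00111111
After insert 'yak': sets bits 2 4 5 -> bits=00111111
After insert 'elk': sets bits 4 5 -> bits=00111111
After insert 'cat': sets bits 0 6 -> bits=10111111
Not inserted: bee — query each against bits=10111111:
query bee: checks bit0=1, bit1=0, bit3=1 (has a 0) -> no => not a false positive
False positives (alphabetical): none

Answer: none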